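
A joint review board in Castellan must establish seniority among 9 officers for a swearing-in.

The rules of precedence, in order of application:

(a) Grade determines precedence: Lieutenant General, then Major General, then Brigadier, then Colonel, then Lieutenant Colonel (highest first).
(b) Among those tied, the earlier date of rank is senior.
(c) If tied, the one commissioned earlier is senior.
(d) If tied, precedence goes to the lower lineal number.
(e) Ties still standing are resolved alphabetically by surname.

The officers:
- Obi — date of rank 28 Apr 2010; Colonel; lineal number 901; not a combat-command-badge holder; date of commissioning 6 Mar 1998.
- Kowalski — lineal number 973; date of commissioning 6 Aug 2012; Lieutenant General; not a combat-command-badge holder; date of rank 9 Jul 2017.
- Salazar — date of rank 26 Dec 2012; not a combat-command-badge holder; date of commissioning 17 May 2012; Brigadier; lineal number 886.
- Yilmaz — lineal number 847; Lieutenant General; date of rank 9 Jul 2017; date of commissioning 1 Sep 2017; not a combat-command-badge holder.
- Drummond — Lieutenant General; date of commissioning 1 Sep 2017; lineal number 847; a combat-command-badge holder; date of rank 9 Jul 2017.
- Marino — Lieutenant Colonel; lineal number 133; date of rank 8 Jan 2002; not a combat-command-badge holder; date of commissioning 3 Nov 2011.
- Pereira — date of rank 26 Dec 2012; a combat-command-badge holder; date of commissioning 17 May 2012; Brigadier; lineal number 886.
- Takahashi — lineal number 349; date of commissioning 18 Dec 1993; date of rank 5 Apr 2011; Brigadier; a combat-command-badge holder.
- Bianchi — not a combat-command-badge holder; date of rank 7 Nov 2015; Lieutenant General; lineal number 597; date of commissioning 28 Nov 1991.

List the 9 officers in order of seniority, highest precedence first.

Bianchi, Kowalski, Drummond, Yilmaz, Takahashi, Pereira, Salazar, Obi, Marino

By grade: Bianchi, Kowalski, Drummond and Yilmaz (Lieutenant General); then Takahashi, Pereira and Salazar (Brigadier); then Obi (Colonel); then Marino (Lieutenant Colonel).
Among Bianchi, Kowalski, Drummond and Yilmaz, by date of rank (earlier first): Bianchi (7 Nov 2015) before Kowalski, Drummond and Yilmaz (9 Jul 2017).
Among Kowalski, Drummond and Yilmaz, by date of commissioning (earlier first): Kowalski (6 Aug 2012) before Drummond and Yilmaz (1 Sep 2017).
Drummond and Yilmaz both have lineal number 847, so the next rule applies.
Among Drummond and Yilmaz, alphabetically by surname: Drummond before Yilmaz.
Among Takahashi, Pereira and Salazar, by date of rank (earlier first): Takahashi (5 Apr 2011) before Pereira and Salazar (26 Dec 2012).
Pereira and Salazar both have date of commissioning 17 May 2012, so the next rule applies.
Pereira and Salazar both have lineal number 886, so the next rule applies.
Among Pereira and Salazar, alphabetically by surname: Pereira before Salazar.
Full order: Bianchi, Kowalski, Drummond, Yilmaz, Takahashi, Pereira, Salazar, Obi, Marino.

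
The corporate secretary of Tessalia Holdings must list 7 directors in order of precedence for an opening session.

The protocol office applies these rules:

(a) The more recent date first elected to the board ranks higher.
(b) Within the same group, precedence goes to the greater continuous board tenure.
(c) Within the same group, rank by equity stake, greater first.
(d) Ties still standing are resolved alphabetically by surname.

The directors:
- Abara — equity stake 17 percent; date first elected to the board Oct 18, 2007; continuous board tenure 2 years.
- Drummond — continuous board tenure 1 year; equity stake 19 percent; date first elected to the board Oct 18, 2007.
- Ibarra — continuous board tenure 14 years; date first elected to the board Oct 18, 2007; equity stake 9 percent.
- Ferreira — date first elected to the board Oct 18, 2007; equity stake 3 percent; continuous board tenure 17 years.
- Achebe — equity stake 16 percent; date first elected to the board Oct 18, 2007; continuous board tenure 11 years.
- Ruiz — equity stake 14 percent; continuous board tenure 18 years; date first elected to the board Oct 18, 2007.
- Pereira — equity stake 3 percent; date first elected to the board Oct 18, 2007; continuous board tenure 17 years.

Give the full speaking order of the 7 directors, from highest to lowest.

By date first elected to the board (later first): Ruiz, Ferreira, Pereira, Ibarra, Achebe, Abara and Drummond (each Oct 18, 2007).
Among Ruiz, Ferreira, Pereira, Ibarra, Achebe, Abara and Drummond, by continuous board tenure (higher first): Ruiz (18 years) before Ferreira and Pereira (17 years) before Ibarra (14 years) before Achebe (11 years) before Abara (2 years) before Drummond (1 year).
Ferreira and Pereira both have equity stake 3 percent, so the next rule applies.
Among Ferreira and Pereira, alphabetically by surname: Ferreira before Pereira.
Full order: Ruiz, Ferreira, Pereira, Ibarra, Achebe, Abara, Drummond.

Ruiz, Ferreira, Pereira, Ibarra, Achebe, Abara, Drummond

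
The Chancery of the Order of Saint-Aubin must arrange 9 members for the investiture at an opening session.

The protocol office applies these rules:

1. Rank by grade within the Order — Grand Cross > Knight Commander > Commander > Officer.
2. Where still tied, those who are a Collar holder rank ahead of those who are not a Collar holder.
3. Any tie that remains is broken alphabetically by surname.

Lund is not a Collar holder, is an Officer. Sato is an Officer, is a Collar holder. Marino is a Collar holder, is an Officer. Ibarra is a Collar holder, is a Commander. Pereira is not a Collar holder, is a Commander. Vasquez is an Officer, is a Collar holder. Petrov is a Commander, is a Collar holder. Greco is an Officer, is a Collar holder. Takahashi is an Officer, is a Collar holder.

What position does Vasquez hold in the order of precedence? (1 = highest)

By grade within the Order: Ibarra, Petrov and Pereira (Commander); then Greco, Marino, Sato, Takahashi, Vasquez and Lund (Officer).
Among Ibarra, Petrov and Pereira, a Collar holder before not a Collar holder: Ibarra and Petrov (a Collar holder) before Pereira (not a Collar holder).
Among Ibarra and Petrov, alphabetically by surname: Ibarra before Petrov.
Among Greco, Marino, Sato, Takahashi, Vasquez and Lund, a Collar holder before not a Collar holder: Greco, Marino, Sato, Takahashi and Vasquez (a Collar holder) before Lund (not a Collar holder).
Among Greco, Marino, Sato, Takahashi and Vasquez, alphabetically by surname: Greco before Marino before Sato before Takahashi before Vasquez.
Order: Ibarra, Petrov, Pereira, Greco, Marino, Sato, Takahashi, Vasquez, Lund. So position 8.

8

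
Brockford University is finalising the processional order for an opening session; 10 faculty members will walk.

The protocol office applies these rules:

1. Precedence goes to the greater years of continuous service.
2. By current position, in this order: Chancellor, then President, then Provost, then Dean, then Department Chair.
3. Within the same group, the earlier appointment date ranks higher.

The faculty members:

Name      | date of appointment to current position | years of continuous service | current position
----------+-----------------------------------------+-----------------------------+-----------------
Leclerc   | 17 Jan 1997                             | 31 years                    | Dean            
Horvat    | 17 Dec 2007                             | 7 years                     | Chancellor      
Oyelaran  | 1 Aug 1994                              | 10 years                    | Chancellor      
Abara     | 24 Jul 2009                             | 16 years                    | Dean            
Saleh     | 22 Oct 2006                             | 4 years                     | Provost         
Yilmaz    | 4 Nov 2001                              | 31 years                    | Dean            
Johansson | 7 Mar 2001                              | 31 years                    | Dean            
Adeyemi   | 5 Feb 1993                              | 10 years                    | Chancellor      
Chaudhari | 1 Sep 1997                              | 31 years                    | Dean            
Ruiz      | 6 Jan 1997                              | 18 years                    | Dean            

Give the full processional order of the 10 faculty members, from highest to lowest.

Leclerc, Chaudhari, Johansson, Yilmaz, Ruiz, Abara, Adeyemi, Oyelaran, Horvat, Saleh

By years of continuous service (higher first): Leclerc, Chaudhari, Johansson and Yilmaz (each 31 years); then Ruiz (18 years); then Abara (16 years); then Adeyemi and Oyelaran (both 10 years); then Horvat (7 years); then Saleh (4 years).
Leclerc, Chaudhari, Johansson and Yilmaz are each Dean, so the next rule applies.
Among Leclerc, Chaudhari, Johansson and Yilmaz, by date of appointment to current position (earlier first): Leclerc (17 Jan 1997) before Chaudhari (1 Sep 1997) before Johansson (7 Mar 2001) before Yilmaz (4 Nov 2001).
Adeyemi and Oyelaran are each Chancellor, so the next rule applies.
Among Adeyemi and Oyelaran, by date of appointment to current position (earlier first): Adeyemi (5 Feb 1993) before Oyelaran (1 Aug 1994).
Full order: Leclerc, Chaudhari, Johansson, Yilmaz, Ruiz, Abara, Adeyemi, Oyelaran, Horvat, Saleh.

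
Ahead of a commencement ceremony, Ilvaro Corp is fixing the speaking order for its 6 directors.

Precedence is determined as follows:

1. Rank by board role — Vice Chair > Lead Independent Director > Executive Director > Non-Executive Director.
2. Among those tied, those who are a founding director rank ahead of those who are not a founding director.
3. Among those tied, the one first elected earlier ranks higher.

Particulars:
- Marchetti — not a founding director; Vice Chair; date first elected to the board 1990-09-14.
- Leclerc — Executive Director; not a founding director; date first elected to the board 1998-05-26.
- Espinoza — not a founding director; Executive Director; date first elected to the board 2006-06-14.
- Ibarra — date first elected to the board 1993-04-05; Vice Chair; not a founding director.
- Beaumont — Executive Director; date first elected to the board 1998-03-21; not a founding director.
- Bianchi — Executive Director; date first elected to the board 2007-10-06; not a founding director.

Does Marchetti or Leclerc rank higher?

Marchetti

By board role: Marchetti and Ibarra (Vice Chair); then Beaumont, Leclerc, Espinoza and Bianchi (Executive Director).
Marchetti and Ibarra are each not a founding director, so the next rule applies.
Among Marchetti and Ibarra, by date first elected to the board (earlier first): Marchetti (1990-09-14) before Ibarra (1993-04-05).
Beaumont, Leclerc, Espinoza and Bianchi are each not a founding director, so the next rule applies.
Among Beaumont, Leclerc, Espinoza and Bianchi, by date first elected to the board (earlier first): Beaumont (1998-03-21) before Leclerc (1998-05-26) before Espinoza (2006-06-14) before Bianchi (2007-10-06).
So Marchetti takes precedence.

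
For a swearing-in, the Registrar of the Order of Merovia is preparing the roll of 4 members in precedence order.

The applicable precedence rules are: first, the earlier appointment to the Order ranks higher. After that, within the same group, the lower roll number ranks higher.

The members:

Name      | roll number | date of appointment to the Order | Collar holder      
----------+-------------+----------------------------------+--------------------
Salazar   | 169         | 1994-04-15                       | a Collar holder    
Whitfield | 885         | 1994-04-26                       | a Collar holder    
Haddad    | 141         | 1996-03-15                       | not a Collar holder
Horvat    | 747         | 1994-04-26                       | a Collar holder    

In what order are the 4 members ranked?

Salazar, Horvat, Whitfield, Haddad

By date of appointment to the Order (earlier first): Salazar (1994-04-15); then Horvat and Whitfield (both 1994-04-26); then Haddad (1996-03-15).
Among Horvat and Whitfield, by roll number (lower first): Horvat (747) before Whitfield (885).
Full order: Salazar, Horvat, Whitfield, Haddad.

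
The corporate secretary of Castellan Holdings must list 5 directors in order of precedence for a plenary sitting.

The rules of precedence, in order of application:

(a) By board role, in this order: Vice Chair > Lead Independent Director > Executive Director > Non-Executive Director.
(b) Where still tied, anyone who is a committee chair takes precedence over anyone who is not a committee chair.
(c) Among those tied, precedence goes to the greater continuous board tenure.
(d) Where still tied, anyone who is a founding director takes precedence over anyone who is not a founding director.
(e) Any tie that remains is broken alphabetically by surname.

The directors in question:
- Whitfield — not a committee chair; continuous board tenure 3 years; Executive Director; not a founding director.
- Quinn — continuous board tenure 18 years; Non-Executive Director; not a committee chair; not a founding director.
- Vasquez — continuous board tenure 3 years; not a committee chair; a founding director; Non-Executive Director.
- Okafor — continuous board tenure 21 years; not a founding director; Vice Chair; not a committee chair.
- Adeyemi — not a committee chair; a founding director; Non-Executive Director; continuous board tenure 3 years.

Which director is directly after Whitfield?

Quinn

By board role: Okafor (Vice Chair); then Whitfield (Executive Director); then Quinn, Adeyemi and Vasquez (Non-Executive Director).
Quinn, Adeyemi and Vasquez are each not a committee chair, so the next rule applies.
Among Quinn, Adeyemi and Vasquez, by continuous board tenure (higher first): Quinn (18 years) before Adeyemi and Vasquez (3 years).
Adeyemi and Vasquez are each a founding director, so the next rule applies.
Among Adeyemi and Vasquez, alphabetically by surname: Adeyemi before Vasquez.
Order: Okafor, Whitfield, Quinn, Adeyemi, Vasquez.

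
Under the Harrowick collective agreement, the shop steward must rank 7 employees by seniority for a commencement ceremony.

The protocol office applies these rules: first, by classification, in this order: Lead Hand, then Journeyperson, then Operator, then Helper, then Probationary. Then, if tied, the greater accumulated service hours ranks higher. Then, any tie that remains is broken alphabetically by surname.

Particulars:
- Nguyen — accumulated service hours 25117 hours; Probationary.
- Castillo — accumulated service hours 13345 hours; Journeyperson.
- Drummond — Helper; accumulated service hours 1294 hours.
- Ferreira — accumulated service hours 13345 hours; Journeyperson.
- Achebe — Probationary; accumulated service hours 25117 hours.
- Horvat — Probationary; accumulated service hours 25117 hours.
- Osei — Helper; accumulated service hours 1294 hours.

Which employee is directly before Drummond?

By classification: Castillo and Ferreira (Journeyperson); then Drummond and Osei (Helper); then Achebe, Horvat and Nguyen (Probationary).
Castillo and Ferreira both have accumulated service hours 13345 hours, so the next rule applies.
Among Castillo and Ferreira, alphabetically by surname: Castillo before Ferreira.
Drummond and Osei both have accumulated service hours 1294 hours, so the next rule applies.
Among Drummond and Osei, alphabetically by surname: Drummond before Osei.
Achebe, Horvat and Nguyen all have accumulated service hours 25117 hours, so the next rule applies.
Among Achebe, Horvat and Nguyen, alphabetically by surname: Achebe before Horvat before Nguyen.
Order: Castillo, Ferreira, Drummond, Osei, Achebe, Horvat, Nguyen.

Ferreira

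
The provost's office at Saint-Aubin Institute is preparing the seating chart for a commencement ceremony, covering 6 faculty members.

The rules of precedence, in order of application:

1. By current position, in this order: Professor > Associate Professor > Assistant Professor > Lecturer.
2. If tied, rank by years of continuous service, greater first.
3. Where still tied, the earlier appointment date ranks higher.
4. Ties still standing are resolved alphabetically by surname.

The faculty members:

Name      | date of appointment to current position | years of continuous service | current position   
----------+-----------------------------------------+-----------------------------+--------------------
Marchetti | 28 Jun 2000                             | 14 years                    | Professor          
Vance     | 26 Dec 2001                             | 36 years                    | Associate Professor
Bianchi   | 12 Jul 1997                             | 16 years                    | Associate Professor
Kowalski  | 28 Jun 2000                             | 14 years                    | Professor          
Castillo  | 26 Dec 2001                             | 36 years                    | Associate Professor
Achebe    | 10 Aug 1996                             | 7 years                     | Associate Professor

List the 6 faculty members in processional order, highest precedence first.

Kowalski, Marchetti, Castillo, Vance, Bianchi, Achebe

By current position: Kowalski and Marchetti (Professor); then Castillo, Vance, Bianchi and Achebe (Associate Professor).
Kowalski and Marchetti both have years of continuous service 14 years, so the next rule applies.
Kowalski and Marchetti both have date of appointment to current position 28 Jun 2000, so the next rule applies.
Among Kowalski and Marchetti, alphabetically by surname: Kowalski before Marchetti.
Among Castillo, Vance, Bianchi and Achebe, by years of continuous service (higher first): Castillo and Vance (36 years) before Bianchi (16 years) before Achebe (7 years).
Castillo and Vance both have date of appointment to current position 26 Dec 2001, so the next rule applies.
Among Castillo and Vance, alphabetically by surname: Castillo before Vance.
Full order: Kowalski, Marchetti, Castillo, Vance, Bianchi, Achebe.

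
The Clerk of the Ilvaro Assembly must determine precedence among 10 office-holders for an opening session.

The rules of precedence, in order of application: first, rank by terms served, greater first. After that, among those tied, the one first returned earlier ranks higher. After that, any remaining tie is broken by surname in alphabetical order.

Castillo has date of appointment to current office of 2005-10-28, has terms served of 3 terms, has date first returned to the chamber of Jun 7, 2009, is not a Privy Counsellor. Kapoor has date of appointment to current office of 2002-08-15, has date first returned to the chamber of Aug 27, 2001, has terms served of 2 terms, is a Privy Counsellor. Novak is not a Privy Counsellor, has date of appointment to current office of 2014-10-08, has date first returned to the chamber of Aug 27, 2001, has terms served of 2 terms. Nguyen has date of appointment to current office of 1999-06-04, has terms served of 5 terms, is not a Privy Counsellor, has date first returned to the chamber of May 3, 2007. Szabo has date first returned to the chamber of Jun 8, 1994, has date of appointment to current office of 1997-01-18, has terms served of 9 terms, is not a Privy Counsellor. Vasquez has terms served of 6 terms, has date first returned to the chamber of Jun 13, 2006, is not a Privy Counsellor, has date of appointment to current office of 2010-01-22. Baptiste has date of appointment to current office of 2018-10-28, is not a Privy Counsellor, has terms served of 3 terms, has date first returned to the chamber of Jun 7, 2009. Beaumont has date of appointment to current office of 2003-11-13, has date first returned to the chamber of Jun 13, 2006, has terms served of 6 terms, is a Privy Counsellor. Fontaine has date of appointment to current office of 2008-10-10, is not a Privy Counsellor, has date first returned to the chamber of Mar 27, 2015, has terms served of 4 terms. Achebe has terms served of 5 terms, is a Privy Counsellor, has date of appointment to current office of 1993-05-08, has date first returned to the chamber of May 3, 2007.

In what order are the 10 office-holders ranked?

By terms served (higher first): Szabo (9 terms); then Beaumont and Vasquez (both 6 terms); then Achebe and Nguyen (both 5 terms); then Fontaine (4 terms); then Baptiste and Castillo (both 3 terms); then Kapoor and Novak (both 2 terms).
Beaumont and Vasquez both have date first returned to the chamber Jun 13, 2006, so the next rule applies.
Among Beaumont and Vasquez, alphabetically by surname: Beaumont before Vasquez.
Achebe and Nguyen both have date first returned to the chamber May 3, 2007, so the next rule applies.
Among Achebe and Nguyen, alphabetically by surname: Achebe before Nguyen.
Baptiste and Castillo both have date first returned to the chamber Jun 7, 2009, so the next rule applies.
Among Baptiste and Castillo, alphabetically by surname: Baptiste before Castillo.
Kapoor and Novak both have date first returned to the chamber Aug 27, 2001, so the next rule applies.
Among Kapoor and Novak, alphabetically by surname: Kapoor before Novak.
Full order: Szabo, Beaumont, Vasquez, Achebe, Nguyen, Fontaine, Baptiste, Castillo, Kapoor, Novak.

Szabo, Beaumont, Vasquez, Achebe, Nguyen, Fontaine, Baptiste, Castillo, Kapoor, Novak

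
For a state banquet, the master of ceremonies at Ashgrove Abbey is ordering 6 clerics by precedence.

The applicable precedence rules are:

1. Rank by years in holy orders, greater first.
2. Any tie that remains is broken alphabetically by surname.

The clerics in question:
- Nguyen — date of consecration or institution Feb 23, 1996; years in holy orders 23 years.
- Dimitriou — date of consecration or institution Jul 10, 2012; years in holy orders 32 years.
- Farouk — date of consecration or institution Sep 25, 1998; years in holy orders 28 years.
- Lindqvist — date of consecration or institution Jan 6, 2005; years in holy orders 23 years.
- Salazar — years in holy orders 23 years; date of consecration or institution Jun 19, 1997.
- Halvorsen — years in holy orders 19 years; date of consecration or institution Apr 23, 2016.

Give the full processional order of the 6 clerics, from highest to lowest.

By years in holy orders (higher first): Dimitriou (32 years); then Farouk (28 years); then Lindqvist, Nguyen and Salazar (each 23 years); then Halvorsen (19 years).
Among Lindqvist, Nguyen and Salazar, alphabetically by surname: Lindqvist before Nguyen before Salazar.
Full order: Dimitriou, Farouk, Lindqvist, Nguyen, Salazar, Halvorsen.

Dimitriou, Farouk, Lindqvist, Nguyen, Salazar, Halvorsen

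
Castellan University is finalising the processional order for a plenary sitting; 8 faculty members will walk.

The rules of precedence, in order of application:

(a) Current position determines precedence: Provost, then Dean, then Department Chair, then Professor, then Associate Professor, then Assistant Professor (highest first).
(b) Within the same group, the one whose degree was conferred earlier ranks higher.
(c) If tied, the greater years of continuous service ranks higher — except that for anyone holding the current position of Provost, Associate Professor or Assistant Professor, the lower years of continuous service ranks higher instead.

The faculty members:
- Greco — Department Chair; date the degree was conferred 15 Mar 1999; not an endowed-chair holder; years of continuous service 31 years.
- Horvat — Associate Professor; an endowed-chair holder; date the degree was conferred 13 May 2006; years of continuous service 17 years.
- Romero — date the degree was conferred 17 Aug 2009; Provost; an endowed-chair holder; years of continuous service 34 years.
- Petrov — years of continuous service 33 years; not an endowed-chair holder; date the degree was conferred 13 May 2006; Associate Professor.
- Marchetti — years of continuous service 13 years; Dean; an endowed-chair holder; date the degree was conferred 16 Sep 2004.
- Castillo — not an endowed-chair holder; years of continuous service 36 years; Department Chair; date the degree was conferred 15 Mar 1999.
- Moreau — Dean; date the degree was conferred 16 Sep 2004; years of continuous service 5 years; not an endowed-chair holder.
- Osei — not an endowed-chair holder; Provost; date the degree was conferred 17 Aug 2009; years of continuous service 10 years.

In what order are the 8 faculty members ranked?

By current position: Osei and Romero (Provost); then Marchetti and Moreau (Dean); then Castillo and Greco (Department Chair); then Horvat and Petrov (Associate Professor).
Osei and Romero both have date the degree was conferred 17 Aug 2009, so the next rule applies.
Among Osei and Romero, by years of continuous service (lower first) (reversed rule for this group): Osei (10 years) before Romero (34 years).
Marchetti and Moreau both have date the degree was conferred 16 Sep 2004, so the next rule applies.
Among Marchetti and Moreau, by years of continuous service (higher first): Marchetti (13 years) before Moreau (5 years).
Castillo and Greco both have date the degree was conferred 15 Mar 1999, so the next rule applies.
Among Castillo and Greco, by years of continuous service (higher first): Castillo (36 years) before Greco (31 years).
Horvat and Petrov both have date the degree was conferred 13 May 2006, so the next rule applies.
Among Horvat and Petrov, by years of continuous service (lower first) (reversed rule for this group): Horvat (17 years) before Petrov (33 years).
Full order: Osei, Romero, Marchetti, Moreau, Castillo, Greco, Horvat, Petrov.

Osei, Romero, Marchetti, Moreau, Castillo, Greco, Horvat, Petrov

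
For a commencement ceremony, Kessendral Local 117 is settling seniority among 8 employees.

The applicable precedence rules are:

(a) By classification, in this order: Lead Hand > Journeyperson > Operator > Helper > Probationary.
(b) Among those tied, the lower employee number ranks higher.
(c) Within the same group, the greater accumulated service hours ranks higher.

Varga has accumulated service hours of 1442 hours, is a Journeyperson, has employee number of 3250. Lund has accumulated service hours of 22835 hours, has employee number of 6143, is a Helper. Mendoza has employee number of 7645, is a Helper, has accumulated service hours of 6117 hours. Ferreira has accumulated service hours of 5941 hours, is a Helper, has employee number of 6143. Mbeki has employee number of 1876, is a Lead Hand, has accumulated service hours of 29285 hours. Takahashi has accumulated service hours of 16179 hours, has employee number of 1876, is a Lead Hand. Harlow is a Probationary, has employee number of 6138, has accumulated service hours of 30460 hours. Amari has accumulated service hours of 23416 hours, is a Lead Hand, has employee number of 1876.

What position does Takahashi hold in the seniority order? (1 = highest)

By classification: Mbeki, Amari and Takahashi (Lead Hand); then Varga (Journeyperson); then Lund, Ferreira and Mendoza (Helper); then Harlow (Probationary).
Mbeki, Amari and Takahashi all have employee number 1876, so the next rule applies.
Among Mbeki, Amari and Takahashi, by accumulated service hours (higher first): Mbeki (29285 hours) before Amari (23416 hours) before Takahashi (16179 hours).
Among Lund, Ferreira and Mendoza, by employee number (lower first): Lund and Ferreira (6143) before Mendoza (7645).
Among Lund and Ferreira, by accumulated service hours (higher first): Lund (22835 hours) before Ferreira (5941 hours).
Order: Mbeki, Amari, Takahashi, Varga, Lund, Ferreira, Mendoza, Harlow. So position 3.

3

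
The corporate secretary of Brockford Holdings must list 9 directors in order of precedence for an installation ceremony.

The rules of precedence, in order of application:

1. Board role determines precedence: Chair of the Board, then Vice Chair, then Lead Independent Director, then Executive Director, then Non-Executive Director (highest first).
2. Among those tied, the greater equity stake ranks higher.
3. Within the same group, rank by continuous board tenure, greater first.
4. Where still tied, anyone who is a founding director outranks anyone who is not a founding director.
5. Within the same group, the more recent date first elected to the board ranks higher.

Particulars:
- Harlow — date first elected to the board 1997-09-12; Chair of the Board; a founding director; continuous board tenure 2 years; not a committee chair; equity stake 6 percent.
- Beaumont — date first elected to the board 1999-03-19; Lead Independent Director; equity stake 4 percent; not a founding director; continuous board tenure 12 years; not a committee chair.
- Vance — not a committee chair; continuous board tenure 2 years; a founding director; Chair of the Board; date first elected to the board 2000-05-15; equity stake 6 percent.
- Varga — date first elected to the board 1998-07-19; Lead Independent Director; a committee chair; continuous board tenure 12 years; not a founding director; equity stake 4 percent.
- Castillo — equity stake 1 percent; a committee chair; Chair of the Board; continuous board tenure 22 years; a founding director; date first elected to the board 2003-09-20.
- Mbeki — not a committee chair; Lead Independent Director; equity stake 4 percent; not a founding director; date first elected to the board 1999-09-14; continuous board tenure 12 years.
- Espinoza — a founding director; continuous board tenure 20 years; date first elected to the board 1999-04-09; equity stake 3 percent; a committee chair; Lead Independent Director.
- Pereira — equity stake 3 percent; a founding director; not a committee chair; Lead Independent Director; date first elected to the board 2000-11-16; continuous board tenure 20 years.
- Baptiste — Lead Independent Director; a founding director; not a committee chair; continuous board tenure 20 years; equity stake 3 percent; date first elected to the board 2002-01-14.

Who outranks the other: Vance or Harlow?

By board role: Vance, Harlow and Castillo (Chair of the Board); then Mbeki, Beaumont, Varga, Baptiste, Pereira and Espinoza (Lead Independent Director).
Among Vance, Harlow and Castillo, by equity stake (higher first): Vance and Harlow (6 percent) before Castillo (1 percent).
Vance and Harlow both have continuous board tenure 2 years, so the next rule applies.
Vance and Harlow are each a founding director, so the next rule applies.
Among Vance and Harlow, by date first elected to the board (later first): Vance (2000-05-15) before Harlow (1997-09-12).
Among Mbeki, Beaumont, Varga, Baptiste, Pereira and Espinoza, by equity stake (higher first): Mbeki, Beaumont and Varga (4 percent) before Baptiste, Pereira and Espinoza (3 percent).
Mbeki, Beaumont and Varga all have continuous board tenure 12 years, so the next rule applies.
Mbeki, Beaumont and Varga are each not a founding director, so the next rule applies.
Among Mbeki, Beaumont and Varga, by date first elected to the board (later first): Mbeki (1999-09-14) before Beaumont (1999-03-19) before Varga (1998-07-19).
Baptiste, Pereira and Espinoza all have continuous board tenure 20 years, so the next rule applies.
Baptiste, Pereira and Espinoza are each a founding director, so the next rule applies.
Among Baptiste, Pereira and Espinoza, by date first elected to the board (later first): Baptiste (2002-01-14) before Pereira (2000-11-16) before Espinoza (1999-04-09).
So Vance takes precedence.

Vance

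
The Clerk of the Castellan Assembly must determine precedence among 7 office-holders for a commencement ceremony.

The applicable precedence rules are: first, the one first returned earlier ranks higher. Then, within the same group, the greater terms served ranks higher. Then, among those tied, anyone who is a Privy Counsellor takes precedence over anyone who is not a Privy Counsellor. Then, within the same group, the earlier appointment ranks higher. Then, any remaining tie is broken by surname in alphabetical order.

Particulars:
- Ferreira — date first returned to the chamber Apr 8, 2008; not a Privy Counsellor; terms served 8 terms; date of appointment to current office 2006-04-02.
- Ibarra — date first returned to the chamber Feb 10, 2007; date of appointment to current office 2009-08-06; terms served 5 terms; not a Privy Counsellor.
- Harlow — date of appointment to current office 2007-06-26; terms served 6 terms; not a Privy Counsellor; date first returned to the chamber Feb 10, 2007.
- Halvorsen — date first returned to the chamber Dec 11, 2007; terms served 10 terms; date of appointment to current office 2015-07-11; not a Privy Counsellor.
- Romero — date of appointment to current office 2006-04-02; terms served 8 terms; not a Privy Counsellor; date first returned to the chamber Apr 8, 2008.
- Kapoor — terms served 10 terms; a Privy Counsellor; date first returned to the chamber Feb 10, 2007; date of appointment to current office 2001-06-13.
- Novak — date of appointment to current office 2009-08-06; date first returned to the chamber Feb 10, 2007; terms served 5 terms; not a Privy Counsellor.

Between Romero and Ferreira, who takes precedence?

By date first returned to the chamber (earlier first): Kapoor, Harlow, Ibarra and Novak (each Feb 10, 2007); then Halvorsen (Dec 11, 2007); then Ferreira and Romero (both Apr 8, 2008).
Among Kapoor, Harlow, Ibarra and Novak, by terms served (higher first): Kapoor (10 terms) before Harlow (6 terms) before Ibarra and Novak (5 terms).
Ibarra and Novak are each not a Privy Counsellor, so the next rule applies.
Ibarra and Novak both have date of appointment to current office 2009-08-06, so the next rule applies.
Among Ibarra and Novak, alphabetically by surname: Ibarra before Novak.
Ferreira and Romero both have terms served 8 terms, so the next rule applies.
Ferreira and Romero are each not a Privy Counsellor, so the next rule applies.
Ferreira and Romero both have date of appointment to current office 2006-04-02, so the next rule applies.
Among Ferreira and Romero, alphabetically by surname: Ferreira before Romero.
So Ferreira takes precedence.

Ferreira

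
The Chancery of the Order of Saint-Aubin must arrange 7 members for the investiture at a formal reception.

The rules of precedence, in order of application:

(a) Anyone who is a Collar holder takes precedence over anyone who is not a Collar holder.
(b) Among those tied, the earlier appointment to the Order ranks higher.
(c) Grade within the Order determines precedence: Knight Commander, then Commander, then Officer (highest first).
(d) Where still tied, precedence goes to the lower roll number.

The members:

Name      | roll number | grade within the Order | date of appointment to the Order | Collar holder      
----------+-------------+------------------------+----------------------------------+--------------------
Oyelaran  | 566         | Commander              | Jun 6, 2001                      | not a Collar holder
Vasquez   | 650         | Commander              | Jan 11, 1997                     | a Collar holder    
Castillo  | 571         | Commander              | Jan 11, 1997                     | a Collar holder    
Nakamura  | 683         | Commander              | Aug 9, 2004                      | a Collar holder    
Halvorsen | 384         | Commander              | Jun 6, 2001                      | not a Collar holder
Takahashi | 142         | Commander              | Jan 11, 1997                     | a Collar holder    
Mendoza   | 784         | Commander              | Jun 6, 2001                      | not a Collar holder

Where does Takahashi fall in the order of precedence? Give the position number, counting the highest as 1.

1

By the first rule: Takahashi, Castillo, Vasquez and Nakamura (each a Collar holder); then Halvorsen, Oyelaran and Mendoza (each not a Collar holder).
Among Takahashi, Castillo, Vasquez and Nakamura, by date of appointment to the Order (earlier first): Takahashi, Castillo and Vasquez (Jan 11, 1997) before Nakamura (Aug 9, 2004).
Takahashi, Castillo and Vasquez are each Commander, so the next rule applies.
Among Takahashi, Castillo and Vasquez, by roll number (lower first): Takahashi (142) before Castillo (571) before Vasquez (650).
Halvorsen, Oyelaran and Mendoza all have date of appointment to the Order Jun 6, 2001, so the next rule applies.
Halvorsen, Oyelaran and Mendoza are each Commander, so the next rule applies.
Among Halvorsen, Oyelaran and Mendoza, by roll number (lower first): Halvorsen (384) before Oyelaran (566) before Mendoza (784).
Order: Takahashi, Castillo, Vasquez, Nakamura, Halvorsen, Oyelaran, Mendoza. So position 1.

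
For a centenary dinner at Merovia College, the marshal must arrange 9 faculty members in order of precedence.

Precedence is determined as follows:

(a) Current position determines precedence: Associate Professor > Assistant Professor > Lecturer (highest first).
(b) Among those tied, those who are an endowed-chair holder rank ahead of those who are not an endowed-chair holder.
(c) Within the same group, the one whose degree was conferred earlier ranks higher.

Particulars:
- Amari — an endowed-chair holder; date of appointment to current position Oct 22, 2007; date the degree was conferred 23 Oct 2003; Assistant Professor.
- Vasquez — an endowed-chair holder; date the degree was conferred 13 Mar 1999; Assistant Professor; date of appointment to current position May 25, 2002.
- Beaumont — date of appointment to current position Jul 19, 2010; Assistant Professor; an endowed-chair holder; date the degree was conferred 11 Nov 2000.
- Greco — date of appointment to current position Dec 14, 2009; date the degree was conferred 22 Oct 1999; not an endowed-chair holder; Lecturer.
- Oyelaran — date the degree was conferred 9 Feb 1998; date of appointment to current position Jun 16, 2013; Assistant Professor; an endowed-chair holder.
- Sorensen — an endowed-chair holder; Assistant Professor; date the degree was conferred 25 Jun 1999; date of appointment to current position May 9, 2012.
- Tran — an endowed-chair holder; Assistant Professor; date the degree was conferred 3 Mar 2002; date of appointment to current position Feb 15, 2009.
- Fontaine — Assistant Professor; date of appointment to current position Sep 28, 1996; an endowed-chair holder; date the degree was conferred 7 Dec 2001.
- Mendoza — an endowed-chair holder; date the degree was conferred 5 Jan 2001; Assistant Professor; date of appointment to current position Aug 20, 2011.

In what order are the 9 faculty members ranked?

Oyelaran, Vasquez, Sorensen, Beaumont, Mendoza, Fontaine, Tran, Amari, Greco

By current position: Oyelaran, Vasquez, Sorensen, Beaumont, Mendoza, Fontaine, Tran and Amari (Assistant Professor); then Greco (Lecturer).
Oyelaran, Vasquez, Sorensen, Beaumont, Mendoza, Fontaine, Tran and Amari are each an endowed-chair holder, so the next rule applies.
Among Oyelaran, Vasquez, Sorensen, Beaumont, Mendoza, Fontaine, Tran and Amari, by date the degree was conferred (earlier first): Oyelaran (9 Feb 1998) before Vasquez (13 Mar 1999) before Sorensen (25 Jun 1999) before Beaumont (11 Nov 2000) before Mendoza (5 Jan 2001) before Fontaine (7 Dec 2001) before Tran (3 Mar 2002) before Amari (23 Oct 2003).
Full order: Oyelaran, Vasquez, Sorensen, Beaumont, Mendoza, Fontaine, Tran, Amari, Greco.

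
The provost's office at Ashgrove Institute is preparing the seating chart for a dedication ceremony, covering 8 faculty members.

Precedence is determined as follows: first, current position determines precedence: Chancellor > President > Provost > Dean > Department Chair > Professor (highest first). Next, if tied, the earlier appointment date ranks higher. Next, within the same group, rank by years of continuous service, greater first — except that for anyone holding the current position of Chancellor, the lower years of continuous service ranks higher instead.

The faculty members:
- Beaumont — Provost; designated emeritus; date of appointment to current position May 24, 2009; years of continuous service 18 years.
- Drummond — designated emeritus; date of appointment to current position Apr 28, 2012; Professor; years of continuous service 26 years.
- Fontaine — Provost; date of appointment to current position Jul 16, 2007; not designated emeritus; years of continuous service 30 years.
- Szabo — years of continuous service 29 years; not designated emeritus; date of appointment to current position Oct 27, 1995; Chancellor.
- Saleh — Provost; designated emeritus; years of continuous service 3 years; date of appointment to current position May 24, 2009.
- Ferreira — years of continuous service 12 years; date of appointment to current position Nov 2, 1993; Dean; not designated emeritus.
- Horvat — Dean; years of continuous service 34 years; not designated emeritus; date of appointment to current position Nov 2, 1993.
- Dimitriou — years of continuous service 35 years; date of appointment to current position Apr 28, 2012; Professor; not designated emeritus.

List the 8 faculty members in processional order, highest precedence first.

By current position: Szabo (Chancellor); then Fontaine, Beaumont and Saleh (Provost); then Horvat and Ferreira (Dean); then Dimitriou and Drummond (Professor).
Among Fontaine, Beaumont and Saleh, by date of appointment to current position (earlier first): Fontaine (Jul 16, 2007) before Beaumont and Saleh (May 24, 2009).
Among Beaumont and Saleh, by years of continuous service (higher first): Beaumont (18 years) before Saleh (3 years).
Horvat and Ferreira both have date of appointment to current position Nov 2, 1993, so the next rule applies.
Among Horvat and Ferreira, by years of continuous service (higher first): Horvat (34 years) before Ferreira (12 years).
Dimitriou and Drummond both have date of appointment to current position Apr 28, 2012, so the next rule applies.
Among Dimitriou and Drummond, by years of continuous service (higher first): Dimitriou (35 years) before Drummond (26 years).
Full order: Szabo, Fontaine, Beaumont, Saleh, Horvat, Ferreira, Dimitriou, Drummond.

Szabo, Fontaine, Beaumont, Saleh, Horvat, Ferreira, Dimitriou, Drummond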